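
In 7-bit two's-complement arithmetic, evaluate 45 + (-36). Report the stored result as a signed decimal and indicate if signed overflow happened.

9; no overflow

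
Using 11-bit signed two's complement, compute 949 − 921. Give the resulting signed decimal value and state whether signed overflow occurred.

28; no overflow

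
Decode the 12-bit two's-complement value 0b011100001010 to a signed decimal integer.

MSB is 0, so the value is non-negative: 011100001010 = 1802.

1802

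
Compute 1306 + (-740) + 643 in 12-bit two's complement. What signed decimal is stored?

1306 + (-740) = 566 (001000110110)
566 + 643 = 1209 (010010111001)

1209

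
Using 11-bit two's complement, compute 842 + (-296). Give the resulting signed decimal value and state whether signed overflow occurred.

546; no overflow

842 → 01101001010
-296 → 11011011000
  01101001010
+ 11011011000
= 01000100010  (discard carry-out 1)
Result 01000100010: MSB = 0 → value 546.
Addends have opposite signs, so signed overflow cannot occur.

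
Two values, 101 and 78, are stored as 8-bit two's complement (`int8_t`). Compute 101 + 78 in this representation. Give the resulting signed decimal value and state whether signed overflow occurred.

-77; overflow

101 → 01100101
78 → 01001110
  01100101
+ 01001110
= 10110011
Result 10110011: MSB = 1 → 179 − 256 = -77.
Both addends are non-negative but the stored result is negative: signed overflow. The true value 101 + 78 = 179 lies outside [-128, 127].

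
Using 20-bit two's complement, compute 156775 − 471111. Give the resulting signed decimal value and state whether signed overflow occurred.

-314336; no overflow

156775 → 00100110010001100111
471111 → 01110011000001000111
Subtract via negate-and-add: invert 01110011000001000111 + 1 = 10001100111110111001 (i.e. -471111).
  00100110010001100111
+ 10001100111110111001
= 10110011010000100000
Result 10110011010000100000: MSB = 1 → 734240 − 1048576 = -314336.
Addends (after negating the subtrahend) have opposite signs, so signed overflow cannot occur.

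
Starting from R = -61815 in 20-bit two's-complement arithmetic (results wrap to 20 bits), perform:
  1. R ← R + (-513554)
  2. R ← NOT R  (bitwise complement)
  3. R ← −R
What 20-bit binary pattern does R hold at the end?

01110011100001111000

Start: R = -61815 = 11110000111010001001.
R = -61815 + (-513554) = -575369; wraps to 473207 = 01110011100001110111
R = NOT 01110011100001110111 = 10001100011110001000 = -473208
R = −(-473208) = 473208 = 01110011100001111000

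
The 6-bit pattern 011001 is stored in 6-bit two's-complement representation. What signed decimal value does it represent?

MSB is 0, so the value is non-negative: 011001 = 25.

25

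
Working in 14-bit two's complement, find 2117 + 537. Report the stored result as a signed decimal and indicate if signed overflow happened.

2654; no overflow

2117 → 00100001000101
537 → 00001000011001
  00100001000101
+ 00001000011001
= 00101001011110
Result 00101001011110: MSB = 0 → value 2654.
Both addends are non-negative and so is the stored result: no signed overflow.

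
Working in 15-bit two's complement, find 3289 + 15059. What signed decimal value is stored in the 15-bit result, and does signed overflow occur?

3289 → 000110011011001
15059 → 011101011010011
  000110011011001
+ 011101011010011
= 100011110101100
Result 100011110101100: MSB = 1 → 18348 − 32768 = -14420.
Both addends are non-negative but the stored result is negative: signed overflow. The true value 3289 + 15059 = 18348 lies outside [-16384, 16383].

-14420; overflow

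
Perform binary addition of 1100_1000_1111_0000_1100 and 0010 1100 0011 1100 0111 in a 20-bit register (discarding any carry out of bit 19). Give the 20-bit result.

11110101001011010011

  11001000111100001100
+ 00101100001111000111
= 11110101001011010011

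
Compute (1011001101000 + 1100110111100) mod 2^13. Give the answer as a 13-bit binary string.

1000000100100

  1011001101000
+ 1100110111100
= 1000000100100  (discard carry-out 1)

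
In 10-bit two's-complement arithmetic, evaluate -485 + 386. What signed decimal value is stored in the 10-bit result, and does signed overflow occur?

-99; no overflow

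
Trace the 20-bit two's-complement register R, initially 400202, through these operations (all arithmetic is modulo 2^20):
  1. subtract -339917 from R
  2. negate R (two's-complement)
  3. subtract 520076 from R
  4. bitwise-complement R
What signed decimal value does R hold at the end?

211618

Start: R = 400202 = 01100001101101001010.
R = 400202 − (-339917) = 740119; wraps to -308457 = 10110100101100010111
R = −(-308457) = 308457 = 01001011010011101001
R = 308457 − 520076 = -211619 = 11001100010101011101
R = NOT 11001100010101011101 = 00110011101010100010 = 211618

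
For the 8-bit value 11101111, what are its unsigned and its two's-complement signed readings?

Unsigned: 11101111 = 239.
Signed: MSB=1 → 239 − 256 = -17.

unsigned = 239, signed = -17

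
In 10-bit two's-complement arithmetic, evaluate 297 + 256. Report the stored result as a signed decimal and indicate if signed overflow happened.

-471; overflow

297 → 0100101001
256 → 0100000000
  0100101001
+ 0100000000
= 1000101001
Result 1000101001: MSB = 1 → 553 − 1024 = -471.
Both addends are non-negative but the stored result is negative: signed overflow. The true value 297 + 256 = 553 lies outside [-512, 511].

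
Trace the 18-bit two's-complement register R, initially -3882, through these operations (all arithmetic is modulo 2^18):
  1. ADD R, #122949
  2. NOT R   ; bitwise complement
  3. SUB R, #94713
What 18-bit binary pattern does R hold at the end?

001011110011101011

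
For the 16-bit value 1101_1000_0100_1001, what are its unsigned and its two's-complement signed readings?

Unsigned: 1101100001001001 = 55369.
Signed: MSB=1 → 55369 − 65536 = -10167.

unsigned = 55369, signed = -10167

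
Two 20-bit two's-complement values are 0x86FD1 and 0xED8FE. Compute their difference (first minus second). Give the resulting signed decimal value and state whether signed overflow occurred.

-420141; no overflow

0x86FD1 = 10000110111111010001 = -495663 (signed)
0xED8FE = 11101101100011111110 = -75522 (signed)
Subtract via negate-and-add: invert 11101101100011111110 + 1 = 00010010011100000010 (i.e. 75522).
  10000110111111010001
+ 00010010011100000010
= 10011001011011010011
Result 10011001011011010011: MSB = 1 → 628435 − 1048576 = -420141.
Addends (after negating the subtrahend) have opposite signs, so signed overflow cannot occur.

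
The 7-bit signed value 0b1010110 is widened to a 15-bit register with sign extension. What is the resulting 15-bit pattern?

111111111010110

MSB of 1010110 is 1; replicate it into the new high bits.
11111111|1010110 → 111111111010110 (still -42).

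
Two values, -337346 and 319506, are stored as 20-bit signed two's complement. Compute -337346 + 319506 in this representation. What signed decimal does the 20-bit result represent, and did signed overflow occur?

-17840; no overflow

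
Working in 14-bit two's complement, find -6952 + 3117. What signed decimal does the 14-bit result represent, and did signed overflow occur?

-6952 → 10010011011000
3117 → 00110000101101
  10010011011000
+ 00110000101101
= 11000100000101
Result 11000100000101: MSB = 1 → 12549 − 16384 = -3835.
Addends have opposite signs, so signed overflow cannot occur.

-3835; no overflow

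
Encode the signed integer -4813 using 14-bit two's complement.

10110100110011

|-4813| = 4813 = 01001011001101 in 14 bits.
Invert the bits: 10110100110010. Add 1: 10110100110011.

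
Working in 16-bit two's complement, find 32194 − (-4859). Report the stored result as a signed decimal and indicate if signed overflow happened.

32194 → 0111110111000010
-4859 → 1110110100000101
Subtract via negate-and-add: invert 1110110100000101 + 1 = 0001001011111011 (i.e. 4859).
  0111110111000010
+ 0001001011111011
= 1001000010111101
Result 1001000010111101: MSB = 1 → 37053 − 65536 = -28483.
Both addends (after negating the subtrahend) are non-negative but the stored result is negative: signed overflow. The true value 32194 − (-4859) = 37053 lies outside [-32768, 32767].

-28483; overflow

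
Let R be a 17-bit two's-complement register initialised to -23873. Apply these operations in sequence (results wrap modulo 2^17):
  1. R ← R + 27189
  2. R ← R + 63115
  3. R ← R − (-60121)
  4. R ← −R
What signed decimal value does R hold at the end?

4520

Start: R = -23873 = 11010001010111111.
R = -23873 + 27189 = 3316 = 00000110011110100
R = 3316 + 63115 = 66431; wraps to -64641 = 10000001101111111
R = -64641 − (-60121) = -4520 = 11110111001011000
R = −(-4520) = 4520 = 00001000110101000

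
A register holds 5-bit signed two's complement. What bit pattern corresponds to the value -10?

|-10| = 10 = 01010 in 5 bits.
Invert the bits: 10101. Add 1: 10110.
Check: 10110 reads as 22 − 32 = -10.

10110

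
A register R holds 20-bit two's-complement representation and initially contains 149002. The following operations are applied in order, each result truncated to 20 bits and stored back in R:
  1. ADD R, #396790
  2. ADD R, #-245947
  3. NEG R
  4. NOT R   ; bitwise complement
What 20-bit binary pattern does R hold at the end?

01001001001101000100

Start: R = 149002 = 00100100011000001010.
R = 149002 + 396790 = 545792; wraps to -502784 = 10000101010000000000
R = -502784 + (-245947) = -748731; wraps to 299845 = 01001001001101000101
R = −(299845) = -299845 = 10110110110010111011
R = NOT 10110110110010111011 = 01001001001101000100 = 299844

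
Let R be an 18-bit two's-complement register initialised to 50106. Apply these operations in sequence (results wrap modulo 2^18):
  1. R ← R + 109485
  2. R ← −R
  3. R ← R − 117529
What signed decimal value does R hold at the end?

Start: R = 50106 = 001100001110111010.
R = 50106 + 109485 = 159591; wraps to -102553 = 100110111101100111
R = −(-102553) = 102553 = 011001000010011001
R = 102553 − 117529 = -14976 = 111100010110000000

-14976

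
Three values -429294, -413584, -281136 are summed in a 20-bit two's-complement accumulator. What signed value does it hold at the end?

-75438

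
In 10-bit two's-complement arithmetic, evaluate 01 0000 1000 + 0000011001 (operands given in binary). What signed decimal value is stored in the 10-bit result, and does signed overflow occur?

289; no overflow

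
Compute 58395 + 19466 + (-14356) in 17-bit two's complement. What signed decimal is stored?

63505

58395 + 19466 = 77861 → wraps to -53211 (10011000000100101)
-53211 + (-14356) = -67567 → wraps to 63505 (01111100000010001)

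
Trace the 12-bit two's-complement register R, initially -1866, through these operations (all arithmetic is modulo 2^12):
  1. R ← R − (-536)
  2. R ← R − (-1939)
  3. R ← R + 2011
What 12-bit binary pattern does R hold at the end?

101000111100

Start: R = -1866 = 100010110110.
R = -1866 − (-536) = -1330 = 101011001110
R = -1330 − (-1939) = 609 = 001001100001
R = 609 + 2011 = 2620; wraps to -1476 = 101000111100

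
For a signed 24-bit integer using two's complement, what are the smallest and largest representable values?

min = -8388608, max = 8388607

Minimum: −2^23 = -8388608.
Maximum: 2^23 − 1 = 8388607.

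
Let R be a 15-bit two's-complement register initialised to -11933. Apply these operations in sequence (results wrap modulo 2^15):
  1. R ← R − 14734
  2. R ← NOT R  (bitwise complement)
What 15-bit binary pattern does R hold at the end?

110100000101010

Start: R = -11933 = 101000101100011.
R = -11933 − 14734 = -26667; wraps to 6101 = 001011111010101
R = NOT 001011111010101 = 110100000101010 = -6102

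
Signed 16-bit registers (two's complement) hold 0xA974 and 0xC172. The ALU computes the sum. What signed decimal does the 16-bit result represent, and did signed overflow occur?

27366; overflow

0xA974 = 1010100101110100 = -22156 (signed)
0xC172 = 1100000101110010 = -16014 (signed)
  1010100101110100
+ 1100000101110010
= 0110101011100110  (discard carry-out 1)
Result 0110101011100110: MSB = 0 → value 27366.
Both addends are negative but the stored result is non-negative: signed overflow. The true value -22156 + (-16014) = -38170 lies outside [-32768, 32767].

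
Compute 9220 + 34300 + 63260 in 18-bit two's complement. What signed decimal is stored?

106780

9220 + 34300 = 43520 (001010101000000000)
43520 + 63260 = 106780 (011010000100011100)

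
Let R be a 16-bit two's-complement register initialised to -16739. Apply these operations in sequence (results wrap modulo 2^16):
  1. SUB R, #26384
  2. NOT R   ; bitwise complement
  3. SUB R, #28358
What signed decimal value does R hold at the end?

14764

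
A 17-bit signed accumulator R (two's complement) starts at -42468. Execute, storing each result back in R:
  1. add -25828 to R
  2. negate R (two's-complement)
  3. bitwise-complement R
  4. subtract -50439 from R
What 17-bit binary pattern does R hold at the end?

11011101000111110

Start: R = -42468 = 10101101000011100.
R = -42468 + (-25828) = -68296; wraps to 62776 = 01111010100111000
R = −(62776) = -62776 = 10000101011001000
R = NOT 10000101011001000 = 01111010100110111 = 62775
R = 62775 − (-50439) = 113214; wraps to -17858 = 11011101000111110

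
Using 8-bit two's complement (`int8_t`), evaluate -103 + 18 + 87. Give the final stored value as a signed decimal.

2

-103 + 18 = -85 (10101011)
-85 + 87 = 2 (00000010)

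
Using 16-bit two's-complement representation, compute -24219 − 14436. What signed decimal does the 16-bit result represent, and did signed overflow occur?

26881; overflow

-24219 → 1010000101100101
14436 → 0011100001100100
Subtract via negate-and-add: invert 0011100001100100 + 1 = 1100011110011100 (i.e. -14436).
  1010000101100101
+ 1100011110011100
= 0110100100000001  (discard carry-out 1)
Result 0110100100000001: MSB = 0 → value 26881.
Both addends (after negating the subtrahend) are negative but the stored result is non-negative: signed overflow. The true value -24219 − 14436 = -38655 lies outside [-32768, 32767].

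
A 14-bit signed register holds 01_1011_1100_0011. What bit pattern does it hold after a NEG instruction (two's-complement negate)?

10010000111101

Invert: 10010000111100. Add 1: 10010000111101.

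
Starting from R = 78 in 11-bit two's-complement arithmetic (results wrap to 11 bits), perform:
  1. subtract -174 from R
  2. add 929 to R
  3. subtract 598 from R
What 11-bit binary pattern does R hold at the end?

01001000111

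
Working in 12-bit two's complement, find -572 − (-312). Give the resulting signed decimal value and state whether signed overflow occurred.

-572 → 110111000100
-312 → 111011001000
Subtract via negate-and-add: invert 111011001000 + 1 = 000100111000 (i.e. 312).
  110111000100
+ 000100111000
= 111011111100
Result 111011111100: MSB = 1 → 3836 − 4096 = -260.
Addends (after negating the subtrahend) have opposite signs, so signed overflow cannot occur.

-260; no overflow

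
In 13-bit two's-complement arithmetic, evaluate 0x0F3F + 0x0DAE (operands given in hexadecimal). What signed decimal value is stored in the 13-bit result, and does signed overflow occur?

0x0F3F = 0111100111111 = 3903 (signed)
0x0DAE = 0110110101110 = 3502 (signed)
  0111100111111
+ 0110110101110
= 1110011101101
Result 1110011101101: MSB = 1 → 7405 − 8192 = -787.
Both addends are non-negative but the stored result is negative: signed overflow. The true value 3903 + 3502 = 7405 lies outside [-4096, 4095].

-787; overflow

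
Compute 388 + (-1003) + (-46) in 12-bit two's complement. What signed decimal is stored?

-661

388 + (-1003) = -615 (110110011001)
-615 + (-46) = -661 (110101101011)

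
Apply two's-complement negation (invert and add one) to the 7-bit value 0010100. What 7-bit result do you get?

1101100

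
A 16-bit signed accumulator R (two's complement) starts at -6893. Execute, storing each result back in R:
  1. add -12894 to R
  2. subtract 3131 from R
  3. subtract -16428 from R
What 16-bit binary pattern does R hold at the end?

Start: R = -6893 = 1110010100010011.
R = -6893 + (-12894) = -19787 = 1011001010110101
R = -19787 − 3131 = -22918 = 1010011001111010
R = -22918 − (-16428) = -6490 = 1110011010100110

1110011010100110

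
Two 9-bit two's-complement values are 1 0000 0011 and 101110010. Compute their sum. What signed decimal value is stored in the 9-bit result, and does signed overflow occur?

1 0000 0011 → 100000011 = -253 (signed)
101110010 = -142 (signed)
  100000011
+ 101110010
= 001110101  (discard carry-out 1)
Result 001110101: MSB = 0 → value 117.
Both addends are negative but the stored result is non-negative: signed overflow. The true value -253 + (-142) = -395 lies outside [-256, 255].

117; overflow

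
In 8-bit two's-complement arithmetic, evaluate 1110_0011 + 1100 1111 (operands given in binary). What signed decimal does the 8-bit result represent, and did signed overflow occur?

-78; no overflow

1110_0011 → 11100011 = -29 (signed)
1100 1111 → 11001111 = -49 (signed)
  11100011
+ 11001111
= 10110010  (discard carry-out 1)
Result 10110010: MSB = 1 → 178 − 256 = -78.
Both addends are negative and so is the stored result: no signed overflow.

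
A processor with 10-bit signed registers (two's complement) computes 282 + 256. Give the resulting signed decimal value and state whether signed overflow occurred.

-486; overflow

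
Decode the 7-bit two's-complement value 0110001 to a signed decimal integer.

MSB is 0, so the value is non-negative: 0110001 = 49.

49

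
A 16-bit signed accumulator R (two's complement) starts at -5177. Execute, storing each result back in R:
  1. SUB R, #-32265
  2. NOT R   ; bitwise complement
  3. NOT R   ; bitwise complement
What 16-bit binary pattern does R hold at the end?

Start: R = -5177 = 1110101111000111.
R = -5177 − (-32265) = 27088 = 0110100111010000
R = NOT 0110100111010000 = 1001011000101111 = -27089
R = NOT 1001011000101111 = 0110100111010000 = 27088

0110100111010000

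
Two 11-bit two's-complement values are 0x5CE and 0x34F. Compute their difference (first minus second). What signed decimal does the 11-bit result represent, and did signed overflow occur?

639; overflow

0x5CE = 10111001110 = -562 (signed)
0x34F = 01101001111 = 847 (signed)
Subtract via negate-and-add: invert 01101001111 + 1 = 10010110001 (i.e. -847).
  10111001110
+ 10010110001
= 01001111111  (discard carry-out 1)
Result 01001111111: MSB = 0 → value 639.
Both addends (after negating the subtrahend) are negative but the stored result is non-negative: signed overflow. The true value -562 − 847 = -1409 lies outside [-1024, 1023].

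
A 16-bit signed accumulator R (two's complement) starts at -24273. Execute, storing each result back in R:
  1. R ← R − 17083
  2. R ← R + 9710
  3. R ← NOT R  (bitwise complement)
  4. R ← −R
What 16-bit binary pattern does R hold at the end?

Start: R = -24273 = 1010000100101111.
R = -24273 − 17083 = -41356; wraps to 24180 = 0101111001110100
R = 24180 + 9710 = 33890; wraps to -31646 = 1000010001100010
R = NOT 1000010001100010 = 0111101110011101 = 31645
R = −(31645) = -31645 = 1000010001100011

1000010001100011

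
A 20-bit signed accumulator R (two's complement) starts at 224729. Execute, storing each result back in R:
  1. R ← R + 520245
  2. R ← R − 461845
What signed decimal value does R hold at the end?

283129

Start: R = 224729 = 00110110110111011001.
R = 224729 + 520245 = 744974; wraps to -303602 = 10110101111000001110
R = -303602 − 461845 = -765447; wraps to 283129 = 01000101000111111001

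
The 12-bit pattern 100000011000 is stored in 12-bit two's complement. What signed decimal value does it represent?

-2024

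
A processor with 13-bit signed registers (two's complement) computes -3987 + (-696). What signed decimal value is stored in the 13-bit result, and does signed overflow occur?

-3987 → 1000001101101
-696 → 1110101001000
  1000001101101
+ 1110101001000
= 0110110110101  (discard carry-out 1)
Result 0110110110101: MSB = 0 → value 3509.
Both addends are negative but the stored result is non-negative: signed overflow. The true value -3987 + (-696) = -4683 lies outside [-4096, 4095].

3509; overflow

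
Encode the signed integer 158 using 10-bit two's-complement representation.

158 is non-negative, so write it directly in 10 bits: 0010011110.

0010011110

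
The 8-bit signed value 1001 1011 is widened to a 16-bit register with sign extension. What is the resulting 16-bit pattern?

MSB of 10011011 is 1; replicate it into the new high bits.
11111111|10011011 → 1111111110011011 (still -101).

1111111110011011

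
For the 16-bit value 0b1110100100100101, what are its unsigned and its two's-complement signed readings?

Unsigned: 1110100100100101 = 59685.
Signed: MSB=1 → 59685 − 65536 = -5851.

unsigned = 59685, signed = -5851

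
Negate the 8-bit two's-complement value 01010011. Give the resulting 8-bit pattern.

10101101

Invert: 10101100. Add 1: 10101101.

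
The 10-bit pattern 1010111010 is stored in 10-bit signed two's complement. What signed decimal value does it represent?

-326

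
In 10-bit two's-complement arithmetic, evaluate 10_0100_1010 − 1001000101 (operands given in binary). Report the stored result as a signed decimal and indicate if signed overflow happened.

10_0100_1010 → 1001001010 = -438 (signed)
1001000101 = -443 (signed)
Subtract via negate-and-add: invert 1001000101 + 1 = 0110111011 (i.e. 443).
  1001001010
+ 0110111011
= 0000000101  (discard carry-out 1)
Result 0000000101: MSB = 0 → value 5.
Addends (after negating the subtrahend) have opposite signs, so signed overflow cannot occur.

5; no overflow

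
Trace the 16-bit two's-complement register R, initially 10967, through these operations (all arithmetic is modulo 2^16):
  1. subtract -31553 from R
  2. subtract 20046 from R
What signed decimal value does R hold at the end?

22474

Start: R = 10967 = 0010101011010111.
R = 10967 − (-31553) = 42520; wraps to -23016 = 1010011000011000
R = -23016 − 20046 = -43062; wraps to 22474 = 0101011111001010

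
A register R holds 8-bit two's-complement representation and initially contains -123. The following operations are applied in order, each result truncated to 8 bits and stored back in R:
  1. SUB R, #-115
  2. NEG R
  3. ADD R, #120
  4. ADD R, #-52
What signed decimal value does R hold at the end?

76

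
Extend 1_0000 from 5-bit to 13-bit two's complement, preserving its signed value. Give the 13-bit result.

1111111110000

MSB of 10000 is 1; replicate it into the new high bits.
11111111|10000 → 1111111110000 (still -16).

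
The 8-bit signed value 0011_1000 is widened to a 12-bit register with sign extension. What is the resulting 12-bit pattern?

MSB of 00111000 is 0; replicate it into the new high bits.
0000|00111000 → 000000111000 (still 56).

000000111000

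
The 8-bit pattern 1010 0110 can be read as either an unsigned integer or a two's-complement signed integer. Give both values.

Unsigned: 10100110 = 166.
Signed: MSB=1 → 166 − 256 = -90.

unsigned = 166, signed = -90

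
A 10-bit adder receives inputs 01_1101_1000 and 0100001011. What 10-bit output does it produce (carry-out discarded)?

  0111011000
+ 0100001011
= 1011100011

1011100011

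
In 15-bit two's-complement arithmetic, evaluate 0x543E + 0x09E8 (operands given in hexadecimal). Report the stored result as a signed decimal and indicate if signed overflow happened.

-8666; no overflow

0x543E = 101010000111110 = -11202 (signed)
0x09E8 = 000100111101000 = 2536 (signed)
  101010000111110
+ 000100111101000
= 101111000100110
Result 101111000100110: MSB = 1 → 24102 − 32768 = -8666.
Addends have opposite signs, so signed overflow cannot occur.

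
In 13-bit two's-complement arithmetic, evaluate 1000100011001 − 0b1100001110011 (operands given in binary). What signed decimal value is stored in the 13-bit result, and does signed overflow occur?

-1882; no overflow

1000100011001 = -3815 (signed)
0b1100001110011 → 1100001110011 = -1933 (signed)
Subtract via negate-and-add: invert 1100001110011 + 1 = 0011110001101 (i.e. 1933).
  1000100011001
+ 0011110001101
= 1100010100110
Result 1100010100110: MSB = 1 → 6310 − 8192 = -1882.
Addends (after negating the subtrahend) have opposite signs, so signed overflow cannot occur.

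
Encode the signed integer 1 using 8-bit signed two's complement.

1 is non-negative, so write it directly in 8 bits: 00000001.

00000001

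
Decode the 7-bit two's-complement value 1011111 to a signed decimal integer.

MSB is 1, so the value is negative.
Unsigned reading: 95. Subtract 2^7 = 128: 95 − 128 = -33.

-33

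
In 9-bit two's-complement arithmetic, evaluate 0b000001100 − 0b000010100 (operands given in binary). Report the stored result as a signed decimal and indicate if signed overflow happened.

-8; no overflow

0b000001100 → 000001100 = 12 (signed)
0b000010100 → 000010100 = 20 (signed)
Subtract via negate-and-add: invert 000010100 + 1 = 111101100 (i.e. -20).
  000001100
+ 111101100
= 111111000
Result 111111000: MSB = 1 → 504 − 512 = -8.
Addends (after negating the subtrahend) have opposite signs, so signed overflow cannot occur.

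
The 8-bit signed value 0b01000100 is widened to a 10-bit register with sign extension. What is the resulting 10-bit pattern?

0001000100

MSB of 01000100 is 0; replicate it into the new high bits.
00|01000100 → 0001000100 (still 68).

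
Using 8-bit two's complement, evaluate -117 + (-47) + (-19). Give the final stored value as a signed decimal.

73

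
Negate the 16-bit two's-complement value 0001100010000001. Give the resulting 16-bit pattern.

Invert: 1110011101111110. Add 1: 1110011101111111.
Check: 0001100010000001 = 6273, 1110011101111111 = -6273.

1110011101111111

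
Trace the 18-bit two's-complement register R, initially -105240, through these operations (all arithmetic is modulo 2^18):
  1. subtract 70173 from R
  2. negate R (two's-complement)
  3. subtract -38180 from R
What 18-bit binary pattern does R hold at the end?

Start: R = -105240 = 100110010011101000.
R = -105240 − 70173 = -175413; wraps to 86731 = 010101001011001011
R = −(86731) = -86731 = 101010110100110101
R = -86731 − (-38180) = -48551 = 110100001001011001

110100001001011001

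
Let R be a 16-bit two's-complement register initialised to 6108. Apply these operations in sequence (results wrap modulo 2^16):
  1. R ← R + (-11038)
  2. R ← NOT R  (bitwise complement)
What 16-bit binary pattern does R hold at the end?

Start: R = 6108 = 0001011111011100.
R = 6108 + (-11038) = -4930 = 1110110010111110
R = NOT 1110110010111110 = 0001001101000001 = 4929

0001001101000001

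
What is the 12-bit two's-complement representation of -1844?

100011001100

|-1844| = 1844 = 011100110100 in 12 bits.
Invert the bits: 100011001011. Add 1: 100011001100.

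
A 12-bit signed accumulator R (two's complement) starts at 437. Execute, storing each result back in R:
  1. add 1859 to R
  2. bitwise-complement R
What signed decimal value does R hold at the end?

Start: R = 437 = 000110110101.
R = 437 + 1859 = 2296; wraps to -1800 = 100011111000
R = NOT 100011111000 = 011100000111 = 1799

1799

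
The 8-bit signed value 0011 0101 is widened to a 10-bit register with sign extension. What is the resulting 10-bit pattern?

MSB of 00110101 is 0; replicate it into the new high bits.
00|00110101 → 0000110101 (still 53).

0000110101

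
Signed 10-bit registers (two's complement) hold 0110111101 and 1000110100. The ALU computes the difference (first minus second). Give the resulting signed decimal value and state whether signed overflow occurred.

0110111101 = 445 (signed)
1000110100 = -460 (signed)
Subtract via negate-and-add: invert 1000110100 + 1 = 0111001100 (i.e. 460).
  0110111101
+ 0111001100
= 1110001001
Result 1110001001: MSB = 1 → 905 − 1024 = -119.
Both addends (after negating the subtrahend) are non-negative but the stored result is negative: signed overflow. The true value 445 − (-460) = 905 lies outside [-512, 511].

-119; overflow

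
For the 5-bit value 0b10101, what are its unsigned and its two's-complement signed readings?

unsigned = 21, signed = -11

Unsigned: 10101 = 21.
Signed: MSB=1 → 21 − 32 = -11.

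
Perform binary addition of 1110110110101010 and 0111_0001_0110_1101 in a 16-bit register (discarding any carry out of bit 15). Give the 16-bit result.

  1110110110101010
+ 0111000101101101
= 0101111100010111  (discard carry-out 1)

0101111100010111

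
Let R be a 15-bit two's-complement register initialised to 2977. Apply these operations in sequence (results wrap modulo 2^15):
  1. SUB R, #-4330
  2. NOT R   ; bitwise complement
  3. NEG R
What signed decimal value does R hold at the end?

Start: R = 2977 = 000101110100001.
R = 2977 − (-4330) = 7307 = 001110010001011
R = NOT 001110010001011 = 110001101110100 = -7308
R = −(-7308) = 7308 = 001110010001100

7308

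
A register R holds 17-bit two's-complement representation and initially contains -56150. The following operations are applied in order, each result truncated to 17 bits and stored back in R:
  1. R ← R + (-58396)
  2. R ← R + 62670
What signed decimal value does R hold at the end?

-51876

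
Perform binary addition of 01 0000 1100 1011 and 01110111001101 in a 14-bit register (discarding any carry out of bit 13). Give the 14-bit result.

10111010011000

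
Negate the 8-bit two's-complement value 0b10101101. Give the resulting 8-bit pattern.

Invert: 01010010. Add 1: 01010011.

01010011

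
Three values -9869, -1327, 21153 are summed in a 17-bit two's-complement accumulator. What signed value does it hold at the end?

9957

-9869 + (-1327) = -11196 (11101010001000100)
-11196 + 21153 = 9957 (00010011011100101)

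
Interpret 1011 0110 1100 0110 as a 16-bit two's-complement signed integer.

-18746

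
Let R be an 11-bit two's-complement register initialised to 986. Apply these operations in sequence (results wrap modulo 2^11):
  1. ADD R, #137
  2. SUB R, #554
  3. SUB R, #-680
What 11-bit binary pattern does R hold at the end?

Start: R = 986 = 01111011010.
R = 986 + 137 = 1123; wraps to -925 = 10001100011
R = -925 − 554 = -1479; wraps to 569 = 01000111001
R = 569 − (-680) = 1249; wraps to -799 = 10011100001

10011100001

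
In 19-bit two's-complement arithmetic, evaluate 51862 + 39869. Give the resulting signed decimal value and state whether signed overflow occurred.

91731; no overflow

51862 → 0001100101010010110
39869 → 0001001101110111101
  0001100101010010110
+ 0001001101110111101
= 0010110011001010011
Result 0010110011001010011: MSB = 0 → value 91731.
Both addends are non-negative and so is the stored result: no signed overflow.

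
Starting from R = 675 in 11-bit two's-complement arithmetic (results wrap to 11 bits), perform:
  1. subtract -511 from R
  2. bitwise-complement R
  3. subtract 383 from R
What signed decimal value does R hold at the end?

Start: R = 675 = 01010100011.
R = 675 − (-511) = 1186; wraps to -862 = 10010100010
R = NOT 10010100010 = 01101011101 = 861
R = 861 − 383 = 478 = 00111011110

478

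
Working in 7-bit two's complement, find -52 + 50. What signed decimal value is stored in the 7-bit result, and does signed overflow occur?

-52 → 1001100
50 → 0110010
  1001100
+ 0110010
= 1111110
Result 1111110: MSB = 1 → 126 − 128 = -2.
Addends have opposite signs, so signed overflow cannot occur.

-2; no overflow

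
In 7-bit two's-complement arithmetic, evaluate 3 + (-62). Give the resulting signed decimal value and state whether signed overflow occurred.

-59; no overflow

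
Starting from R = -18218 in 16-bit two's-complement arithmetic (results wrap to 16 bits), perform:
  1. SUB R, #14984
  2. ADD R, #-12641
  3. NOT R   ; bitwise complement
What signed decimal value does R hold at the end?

Start: R = -18218 = 1011100011010110.
R = -18218 − 14984 = -33202; wraps to 32334 = 0111111001001110
R = 32334 + (-12641) = 19693 = 0100110011101101
R = NOT 0100110011101101 = 1011001100010010 = -19694

-19694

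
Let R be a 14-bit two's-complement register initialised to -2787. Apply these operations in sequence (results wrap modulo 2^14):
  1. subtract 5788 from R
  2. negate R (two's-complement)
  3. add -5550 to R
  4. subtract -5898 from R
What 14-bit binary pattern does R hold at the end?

10001011011011

Start: R = -2787 = 11010100011101.
R = -2787 − 5788 = -8575; wraps to 7809 = 01111010000001
R = −(7809) = -7809 = 10000101111111
R = -7809 + (-5550) = -13359; wraps to 3025 = 00101111010001
R = 3025 − (-5898) = 8923; wraps to -7461 = 10001011011011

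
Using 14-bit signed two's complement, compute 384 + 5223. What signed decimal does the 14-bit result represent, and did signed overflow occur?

5607; no overflow

384 → 00000110000000
5223 → 01010001100111
  00000110000000
+ 01010001100111
= 01010111100111
Result 01010111100111: MSB = 0 → value 5607.
Both addends are non-negative and so is the stored result: no signed overflow.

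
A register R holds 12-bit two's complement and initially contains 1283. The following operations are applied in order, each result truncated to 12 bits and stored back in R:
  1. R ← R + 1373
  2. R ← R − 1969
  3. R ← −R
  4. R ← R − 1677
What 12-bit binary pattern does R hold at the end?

011011000100

Start: R = 1283 = 010100000011.
R = 1283 + 1373 = 2656; wraps to -1440 = 101001100000
R = -1440 − 1969 = -3409; wraps to 687 = 001010101111
R = −(687) = -687 = 110101010001
R = -687 − 1677 = -2364; wraps to 1732 = 011011000100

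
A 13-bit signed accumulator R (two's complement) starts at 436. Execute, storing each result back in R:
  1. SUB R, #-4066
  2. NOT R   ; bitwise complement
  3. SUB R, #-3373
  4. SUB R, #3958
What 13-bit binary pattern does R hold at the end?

Start: R = 436 = 0000110110100.
R = 436 − (-4066) = 4502; wraps to -3690 = 1000110010110
R = NOT 1000110010110 = 0111001101001 = 3689
R = 3689 − (-3373) = 7062; wraps to -1130 = 1101110010110
R = -1130 − 3958 = -5088; wraps to 3104 = 0110000100000

0110000100000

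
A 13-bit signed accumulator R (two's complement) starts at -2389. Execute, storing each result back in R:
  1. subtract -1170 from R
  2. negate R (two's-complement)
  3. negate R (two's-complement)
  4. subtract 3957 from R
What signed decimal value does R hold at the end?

3016

Start: R = -2389 = 1011010101011.
R = -2389 − (-1170) = -1219 = 1101100111101
R = −(-1219) = 1219 = 0010011000011
R = −(1219) = -1219 = 1101100111101
R = -1219 − 3957 = -5176; wraps to 3016 = 0101111001000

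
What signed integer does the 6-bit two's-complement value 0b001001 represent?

9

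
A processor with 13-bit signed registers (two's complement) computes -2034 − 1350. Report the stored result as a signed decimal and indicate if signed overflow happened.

-3384; no overflow

-2034 → 1100000001110
1350 → 0010101000110
Subtract via negate-and-add: invert 0010101000110 + 1 = 1101010111010 (i.e. -1350).
  1100000001110
+ 1101010111010
= 1001011001000  (discard carry-out 1)
Result 1001011001000: MSB = 1 → 4808 − 8192 = -3384.
Both addends (after negating the subtrahend) are negative and so is the stored result: no signed overflow.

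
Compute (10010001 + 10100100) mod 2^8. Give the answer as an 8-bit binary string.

  10010001
+ 10100100
= 00110101  (discard carry-out 1)

00110101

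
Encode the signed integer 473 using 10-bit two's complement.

473 is non-negative, so write it directly in 10 bits: 0111011001.

0111011001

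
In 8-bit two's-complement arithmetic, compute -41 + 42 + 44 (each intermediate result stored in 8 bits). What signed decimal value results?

-41 + 42 = 1 (00000001)
1 + 44 = 45 (00101101)

45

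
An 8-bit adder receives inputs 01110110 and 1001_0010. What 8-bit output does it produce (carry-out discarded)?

  01110110
+ 10010010
= 00001000  (discard carry-out 1)

00001000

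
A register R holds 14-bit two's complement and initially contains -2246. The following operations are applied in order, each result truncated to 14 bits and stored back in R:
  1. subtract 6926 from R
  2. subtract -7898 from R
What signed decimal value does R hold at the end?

Start: R = -2246 = 11011100111010.
R = -2246 − 6926 = -9172; wraps to 7212 = 01110000101100
R = 7212 − (-7898) = 15110; wraps to -1274 = 11101100000110

-1274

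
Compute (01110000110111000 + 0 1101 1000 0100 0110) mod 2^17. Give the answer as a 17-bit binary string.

  01110000110111000
+ 01101100001000110
= 11011100111111110

11011100111111110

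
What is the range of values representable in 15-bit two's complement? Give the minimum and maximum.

Minimum: −2^14 = -16384.
Maximum: 2^14 − 1 = 16383.

min = -16384, max = 16383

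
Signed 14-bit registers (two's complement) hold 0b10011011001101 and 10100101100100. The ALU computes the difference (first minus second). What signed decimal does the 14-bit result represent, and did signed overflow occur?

-663; no overflow

0b10011011001101 → 10011011001101 = -6451 (signed)
10100101100100 = -5788 (signed)
Subtract via negate-and-add: invert 10100101100100 + 1 = 01011010011100 (i.e. 5788).
  10011011001101
+ 01011010011100
= 11110101101001
Result 11110101101001: MSB = 1 → 15721 − 16384 = -663.
Addends (after negating the subtrahend) have opposite signs, so signed overflow cannot occur.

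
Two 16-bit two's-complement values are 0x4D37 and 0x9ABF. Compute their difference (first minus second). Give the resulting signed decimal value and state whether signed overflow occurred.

0x4D37 = 0100110100110111 = 19767 (signed)
0x9ABF = 1001101010111111 = -25921 (signed)
Subtract via negate-and-add: invert 1001101010111111 + 1 = 0110010101000001 (i.e. 25921).
  0100110100110111
+ 0110010101000001
= 1011001001111000
Result 1011001001111000: MSB = 1 → 45688 − 65536 = -19848.
Both addends (after negating the subtrahend) are non-negative but the stored result is negative: signed overflow. The true value 19767 − (-25921) = 45688 lies outside [-32768, 32767].

-19848; overflow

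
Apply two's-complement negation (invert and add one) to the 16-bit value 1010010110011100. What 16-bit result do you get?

Invert: 0101101001100011. Add 1: 0101101001100100.
Check: 1010010110011100 = -23140, 0101101001100100 = 23140.

0101101001100100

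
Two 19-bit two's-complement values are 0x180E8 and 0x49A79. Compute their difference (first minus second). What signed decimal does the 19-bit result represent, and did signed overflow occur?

0x180E8 = 0011000000011101000 = 98536 (signed)
0x49A79 = 1001001101001111001 = -222599 (signed)
Subtract via negate-and-add: invert 1001001101001111001 + 1 = 0110110010110000111 (i.e. 222599).
  0011000000011101000
+ 0110110010110000111
= 1001110011001101111
Result 1001110011001101111: MSB = 1 → 321135 − 524288 = -203153.
Both addends (after negating the subtrahend) are non-negative but the stored result is negative: signed overflow. The true value 98536 − (-222599) = 321135 lies outside [-262144, 262143].

-203153; overflow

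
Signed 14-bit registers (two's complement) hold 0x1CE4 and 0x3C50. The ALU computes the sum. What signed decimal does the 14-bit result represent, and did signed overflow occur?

6452; no overflow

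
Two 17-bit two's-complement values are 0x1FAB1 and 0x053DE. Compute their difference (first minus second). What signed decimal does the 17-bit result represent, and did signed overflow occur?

-22829; no overflow

0x1FAB1 = 11111101010110001 = -1359 (signed)
0x053DE = 00101001111011110 = 21470 (signed)
Subtract via negate-and-add: invert 00101001111011110 + 1 = 11010110000100010 (i.e. -21470).
  11111101010110001
+ 11010110000100010
= 11010011011010011  (discard carry-out 1)
Result 11010011011010011: MSB = 1 → 108243 − 131072 = -22829.
Both addends (after negating the subtrahend) are negative and so is the stored result: no signed overflow.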